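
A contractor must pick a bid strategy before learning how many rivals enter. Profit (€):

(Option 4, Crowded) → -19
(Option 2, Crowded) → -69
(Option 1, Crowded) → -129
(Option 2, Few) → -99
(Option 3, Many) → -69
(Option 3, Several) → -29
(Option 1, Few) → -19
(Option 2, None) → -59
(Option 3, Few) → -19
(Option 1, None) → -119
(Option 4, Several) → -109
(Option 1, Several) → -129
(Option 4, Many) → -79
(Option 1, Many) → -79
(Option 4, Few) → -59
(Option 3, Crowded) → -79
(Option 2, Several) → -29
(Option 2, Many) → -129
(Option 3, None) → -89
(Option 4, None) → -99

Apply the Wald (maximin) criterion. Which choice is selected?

Option 3

Row minima: Option 1=-129, Option 2=-129, Option 3=-89, Option 4=-109
Best worst-case = -89 → Option 3.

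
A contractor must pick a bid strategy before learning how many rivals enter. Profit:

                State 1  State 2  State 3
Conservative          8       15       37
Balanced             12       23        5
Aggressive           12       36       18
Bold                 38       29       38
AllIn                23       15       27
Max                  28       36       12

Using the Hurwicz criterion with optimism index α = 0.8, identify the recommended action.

Conservative: 0.8·37 + 0.2·8 = 31.2
Balanced: 0.8·23 + 0.2·5 = 19.4
Aggressive: 0.8·36 + 0.2·12 = 31.2
Bold: 0.8·38 + 0.2·29 = 36.2
AllIn: 0.8·27 + 0.2·15 = 24.6
Max: 0.8·36 + 0.2·12 = 31.2
Highest Hurwicz score = 36.2 → Bold.

Bold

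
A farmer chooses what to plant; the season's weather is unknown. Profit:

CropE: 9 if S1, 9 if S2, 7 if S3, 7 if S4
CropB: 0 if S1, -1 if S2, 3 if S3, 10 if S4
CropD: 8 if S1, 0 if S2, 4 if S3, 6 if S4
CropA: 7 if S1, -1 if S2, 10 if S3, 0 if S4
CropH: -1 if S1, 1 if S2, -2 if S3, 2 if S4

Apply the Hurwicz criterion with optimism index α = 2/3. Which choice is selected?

CropE: 2/3·9 + 1/3·7 = 25/3
CropB: 2/3·10 + 1/3·(-1) = 19/3
CropD: 2/3·8 + 1/3·0 = 16/3
CropA: 2/3·10 + 1/3·(-1) = 19/3
CropH: 2/3·2 + 1/3·(-2) = 2/3
Highest Hurwicz score = 25/3 → CropE.

CropE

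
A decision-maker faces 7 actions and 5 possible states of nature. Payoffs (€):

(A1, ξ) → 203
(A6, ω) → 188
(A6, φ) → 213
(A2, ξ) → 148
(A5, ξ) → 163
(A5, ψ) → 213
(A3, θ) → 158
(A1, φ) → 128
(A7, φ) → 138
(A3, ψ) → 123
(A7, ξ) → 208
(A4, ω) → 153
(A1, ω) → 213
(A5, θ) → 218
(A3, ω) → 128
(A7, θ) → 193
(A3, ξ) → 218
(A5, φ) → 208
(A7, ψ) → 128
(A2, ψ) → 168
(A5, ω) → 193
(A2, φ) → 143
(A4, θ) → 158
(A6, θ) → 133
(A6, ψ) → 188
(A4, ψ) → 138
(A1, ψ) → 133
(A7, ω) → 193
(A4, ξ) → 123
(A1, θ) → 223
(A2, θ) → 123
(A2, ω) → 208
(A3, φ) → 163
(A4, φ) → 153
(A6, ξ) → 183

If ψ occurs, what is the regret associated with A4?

Best payoff under ψ is 213.
Regret = 213 − 138 = 75.

75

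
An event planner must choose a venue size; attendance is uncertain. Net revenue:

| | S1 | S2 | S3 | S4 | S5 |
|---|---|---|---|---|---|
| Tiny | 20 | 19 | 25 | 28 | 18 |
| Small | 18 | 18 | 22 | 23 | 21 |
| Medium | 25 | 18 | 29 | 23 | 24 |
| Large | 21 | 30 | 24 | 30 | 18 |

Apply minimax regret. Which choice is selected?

Column bests: S1=25, S2=30, S3=29, S4=30, S5=24.
Tiny regrets: 5, 11, 4, 2, 6 → max 11
Small regrets: 7, 12, 7, 7, 3 → max 12
Medium regrets: 0, 12, 0, 7, 0 → max 12
Large regrets: 4, 0, 5, 0, 6 → max 6
Smallest max regret = 6 → Large.

Large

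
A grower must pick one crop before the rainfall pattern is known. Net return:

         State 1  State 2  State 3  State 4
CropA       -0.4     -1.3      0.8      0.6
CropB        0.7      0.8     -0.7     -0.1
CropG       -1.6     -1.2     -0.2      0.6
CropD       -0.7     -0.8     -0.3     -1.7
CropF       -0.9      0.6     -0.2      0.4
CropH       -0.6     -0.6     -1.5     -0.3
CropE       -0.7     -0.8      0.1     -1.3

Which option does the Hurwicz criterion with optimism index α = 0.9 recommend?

CropA: 0.9·0.8 + 0.1·(-1.3) = 0.59
CropB: 0.9·0.8 + 0.1·(-0.7) = 0.65
CropG: 0.9·0.6 + 0.1·(-1.6) = 0.38
CropD: 0.9·(-0.3) + 0.1·(-1.7) = -0.44
CropF: 0.9·0.6 + 0.1·(-0.9) = 0.45
CropH: 0.9·(-0.3) + 0.1·(-1.5) = -0.42
CropE: 0.9·0.1 + 0.1·(-1.3) = -0.04
Highest Hurwicz score = 0.65 → CropB.

CropB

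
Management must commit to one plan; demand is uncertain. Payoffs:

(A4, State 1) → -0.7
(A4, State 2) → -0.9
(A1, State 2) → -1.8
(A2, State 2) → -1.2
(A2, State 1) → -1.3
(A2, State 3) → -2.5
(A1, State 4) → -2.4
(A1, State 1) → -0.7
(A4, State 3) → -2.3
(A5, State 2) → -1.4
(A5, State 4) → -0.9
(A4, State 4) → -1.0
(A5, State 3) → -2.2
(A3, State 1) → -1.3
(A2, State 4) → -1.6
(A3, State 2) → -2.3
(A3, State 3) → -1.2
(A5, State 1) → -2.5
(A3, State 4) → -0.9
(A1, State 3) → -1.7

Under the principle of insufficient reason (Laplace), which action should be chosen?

A4

Row averages: A1=-1.65, A2=-1.65, A3=-1.425, A4=-1.225, A5=-1.75
Highest average = -1.225 → A4.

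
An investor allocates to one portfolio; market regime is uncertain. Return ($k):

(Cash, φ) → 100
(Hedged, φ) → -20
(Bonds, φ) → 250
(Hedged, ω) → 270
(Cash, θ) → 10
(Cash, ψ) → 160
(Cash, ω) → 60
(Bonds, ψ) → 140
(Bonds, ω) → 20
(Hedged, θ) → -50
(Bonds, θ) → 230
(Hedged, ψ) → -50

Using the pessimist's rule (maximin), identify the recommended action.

Row minima: Hedged=-50, Bonds=20, Cash=10
Best worst-case = 20 → Bonds.

Bonds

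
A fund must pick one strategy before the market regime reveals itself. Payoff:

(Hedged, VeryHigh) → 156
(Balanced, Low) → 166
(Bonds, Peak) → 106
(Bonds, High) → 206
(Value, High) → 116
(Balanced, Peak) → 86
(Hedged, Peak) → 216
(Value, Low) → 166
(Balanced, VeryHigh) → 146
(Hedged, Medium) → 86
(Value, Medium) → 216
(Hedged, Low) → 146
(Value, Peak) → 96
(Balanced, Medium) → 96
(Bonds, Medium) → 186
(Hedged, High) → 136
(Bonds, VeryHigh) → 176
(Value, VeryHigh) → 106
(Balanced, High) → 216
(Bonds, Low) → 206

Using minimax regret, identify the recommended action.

Column bests: Low=206, Medium=216, High=216, VeryHigh=176, Peak=216.
Bonds regrets: 0, 30, 10, 0, 110 → max 110
Value regrets: 40, 0, 100, 70, 120 → max 120
Hedged regrets: 60, 130, 80, 20, 0 → max 130
Balanced regrets: 40, 120, 0, 30, 130 → max 130
Smallest max regret = 110 → Bonds.

Bonds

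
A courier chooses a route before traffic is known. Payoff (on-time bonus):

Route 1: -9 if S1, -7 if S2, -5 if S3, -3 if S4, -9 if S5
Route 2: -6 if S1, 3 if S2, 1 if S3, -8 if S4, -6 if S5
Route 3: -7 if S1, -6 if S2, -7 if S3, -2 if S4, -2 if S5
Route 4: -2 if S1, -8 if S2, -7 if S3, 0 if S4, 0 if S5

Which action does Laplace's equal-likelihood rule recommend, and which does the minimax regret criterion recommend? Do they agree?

Row averages: Route 1=-6.6, Route 2=-3.2, Route 3=-4.8, Route 4=-3.4
Highest average = -3.2 → Route 2.
Column bests: S1=-2, S2=3, S3=1, S4=0, S5=0.
Route 1 regrets: 7, 10, 6, 3, 9 → max 10
Route 2 regrets: 4, 0, 0, 8, 6 → max 8
Route 3 regrets: 5, 9, 8, 2, 2 → max 9
Route 4 regrets: 0, 11, 8, 0, 0 → max 11
Smallest max regret = 8 → Route 2.

laplace → Route 2; minimax regret → Route 2 (agree)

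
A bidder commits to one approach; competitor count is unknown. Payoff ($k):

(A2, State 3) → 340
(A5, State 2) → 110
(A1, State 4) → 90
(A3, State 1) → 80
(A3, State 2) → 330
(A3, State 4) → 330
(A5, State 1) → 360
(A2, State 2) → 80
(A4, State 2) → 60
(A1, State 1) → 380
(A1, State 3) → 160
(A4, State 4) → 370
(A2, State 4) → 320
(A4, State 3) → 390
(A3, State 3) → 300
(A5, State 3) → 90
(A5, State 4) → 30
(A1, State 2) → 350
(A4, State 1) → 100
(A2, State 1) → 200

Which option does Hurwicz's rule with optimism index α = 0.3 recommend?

A1: 0.3·380 + 0.7·90 = 177
A2: 0.3·340 + 0.7·80 = 158
A3: 0.3·330 + 0.7·80 = 155
A4: 0.3·390 + 0.7·60 = 159
A5: 0.3·360 + 0.7·30 = 129
Highest Hurwicz score = 177 → A1.

A1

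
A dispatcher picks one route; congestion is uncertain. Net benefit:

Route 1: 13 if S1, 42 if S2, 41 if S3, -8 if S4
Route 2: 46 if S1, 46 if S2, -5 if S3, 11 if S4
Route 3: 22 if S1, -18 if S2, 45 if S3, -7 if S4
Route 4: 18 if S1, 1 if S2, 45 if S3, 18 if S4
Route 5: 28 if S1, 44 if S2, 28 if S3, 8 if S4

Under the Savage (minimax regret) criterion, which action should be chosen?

Column bests: S1=46, S2=46, S3=45, S4=18.
Route 1 regrets: 33, 4, 4, 26 → max 33
Route 2 regrets: 0, 0, 50, 7 → max 50
Route 3 regrets: 24, 64, 0, 25 → max 64
Route 4 regrets: 28, 45, 0, 0 → max 45
Route 5 regrets: 18, 2, 17, 10 → max 18
Smallest max regret = 18 → Route 5.

Route 5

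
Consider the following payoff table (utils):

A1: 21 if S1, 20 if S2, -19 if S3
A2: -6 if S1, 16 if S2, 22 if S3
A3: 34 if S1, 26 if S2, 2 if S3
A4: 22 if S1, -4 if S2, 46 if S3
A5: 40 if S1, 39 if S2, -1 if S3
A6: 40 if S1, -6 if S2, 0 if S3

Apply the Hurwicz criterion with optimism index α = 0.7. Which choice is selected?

A1: 0.7·21 + 0.3·(-19) = 9
A2: 0.7·22 + 0.3·(-6) = 13.6
A3: 0.7·34 + 0.3·2 = 24.4
A4: 0.7·46 + 0.3·(-4) = 31
A5: 0.7·40 + 0.3·(-1) = 27.7
A6: 0.7·40 + 0.3·(-6) = 26.2
Highest Hurwicz score = 31 → A4.

A4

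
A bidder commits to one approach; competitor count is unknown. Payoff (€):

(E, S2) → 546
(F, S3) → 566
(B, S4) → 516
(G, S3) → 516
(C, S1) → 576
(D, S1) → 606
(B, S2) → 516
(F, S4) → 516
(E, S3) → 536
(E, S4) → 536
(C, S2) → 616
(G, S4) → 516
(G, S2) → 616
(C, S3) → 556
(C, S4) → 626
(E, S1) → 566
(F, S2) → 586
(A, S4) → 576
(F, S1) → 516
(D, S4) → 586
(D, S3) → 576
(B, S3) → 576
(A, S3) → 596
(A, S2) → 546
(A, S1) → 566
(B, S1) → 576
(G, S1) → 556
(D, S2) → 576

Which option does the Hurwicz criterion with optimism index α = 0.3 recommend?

D

A: 0.3·596 + 0.7·546 = 561
B: 0.3·576 + 0.7·516 = 534
C: 0.3·626 + 0.7·556 = 577
D: 0.3·606 + 0.7·576 = 585
E: 0.3·566 + 0.7·536 = 545
F: 0.3·586 + 0.7·516 = 537
G: 0.3·616 + 0.7·516 = 546
Highest Hurwicz score = 585 → D.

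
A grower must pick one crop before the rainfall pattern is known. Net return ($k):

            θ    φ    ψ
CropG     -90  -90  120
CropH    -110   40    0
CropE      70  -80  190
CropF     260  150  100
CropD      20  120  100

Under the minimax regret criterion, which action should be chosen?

CropF

Column bests: θ=260, φ=150, ψ=190.
CropG regrets: 350, 240, 70 → max 350
CropH regrets: 370, 110, 190 → max 370
CropE regrets: 190, 230, 0 → max 230
CropF regrets: 0, 0, 90 → max 90
CropD regrets: 240, 30, 90 → max 240
Smallest max regret = 90 → CropF.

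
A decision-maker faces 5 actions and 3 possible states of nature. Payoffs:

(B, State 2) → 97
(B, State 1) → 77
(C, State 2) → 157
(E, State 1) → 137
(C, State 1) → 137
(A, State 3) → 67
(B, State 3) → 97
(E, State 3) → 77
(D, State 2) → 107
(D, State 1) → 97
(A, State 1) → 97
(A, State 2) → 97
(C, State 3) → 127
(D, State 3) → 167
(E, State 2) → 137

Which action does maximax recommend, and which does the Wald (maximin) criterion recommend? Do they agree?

Row maxima: A=97, B=97, C=157, D=167, E=137
Best best-case = 167 → D.
Row minima: A=67, B=77, C=127, D=97, E=77
Best worst-case = 127 → C.

maximax → D; maximin → C (disagree)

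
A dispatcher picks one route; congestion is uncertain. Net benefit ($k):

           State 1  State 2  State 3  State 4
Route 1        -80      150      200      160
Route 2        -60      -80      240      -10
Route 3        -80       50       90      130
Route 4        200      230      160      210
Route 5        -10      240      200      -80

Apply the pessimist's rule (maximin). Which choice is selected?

Route 4

Row minima: Route 1=-80, Route 2=-80, Route 3=-80, Route 4=160, Route 5=-80
Best worst-case = 160 → Route 4.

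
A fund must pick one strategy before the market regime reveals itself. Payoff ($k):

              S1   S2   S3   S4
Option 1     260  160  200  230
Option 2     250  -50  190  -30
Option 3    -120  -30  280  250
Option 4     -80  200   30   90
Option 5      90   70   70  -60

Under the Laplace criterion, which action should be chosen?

Row averages: Option 1=212.5, Option 2=90, Option 3=95, Option 4=60, Option 5=42.5
Highest average = 212.5 → Option 1.

Option 1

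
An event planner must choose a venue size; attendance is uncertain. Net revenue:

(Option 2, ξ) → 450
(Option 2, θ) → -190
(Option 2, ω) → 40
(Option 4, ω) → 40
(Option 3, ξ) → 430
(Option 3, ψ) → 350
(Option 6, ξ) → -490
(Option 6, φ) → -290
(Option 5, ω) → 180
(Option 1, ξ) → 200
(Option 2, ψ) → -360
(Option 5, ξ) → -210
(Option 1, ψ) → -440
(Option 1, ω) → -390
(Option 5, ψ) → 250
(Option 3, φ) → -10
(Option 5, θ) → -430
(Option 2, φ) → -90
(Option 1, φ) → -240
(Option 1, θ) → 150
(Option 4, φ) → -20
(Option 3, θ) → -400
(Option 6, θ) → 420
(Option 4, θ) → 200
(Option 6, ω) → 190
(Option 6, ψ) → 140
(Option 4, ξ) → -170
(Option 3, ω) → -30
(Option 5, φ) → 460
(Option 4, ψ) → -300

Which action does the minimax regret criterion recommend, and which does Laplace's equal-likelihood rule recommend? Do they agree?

minimax regret → Option 4; laplace → Option 3 (disagree)

Column bests: θ=420, φ=460, ψ=350, ω=190, ξ=450.
Option 1 regrets: 270, 700, 790, 580, 250 → max 790
Option 2 regrets: 610, 550, 710, 150, 0 → max 710
Option 3 regrets: 820, 470, 0, 220, 20 → max 820
Option 4 regrets: 220, 480, 650, 150, 620 → max 650
Option 5 regrets: 850, 0, 100, 10, 660 → max 850
Option 6 regrets: 0, 750, 210, 0, 940 → max 940
Smallest max regret = 650 → Option 4.
Row averages: Option 1=-144, Option 2=-30, Option 3=68, Option 4=-50, Option 5=50, Option 6=-6
Highest average = 68 → Option 3.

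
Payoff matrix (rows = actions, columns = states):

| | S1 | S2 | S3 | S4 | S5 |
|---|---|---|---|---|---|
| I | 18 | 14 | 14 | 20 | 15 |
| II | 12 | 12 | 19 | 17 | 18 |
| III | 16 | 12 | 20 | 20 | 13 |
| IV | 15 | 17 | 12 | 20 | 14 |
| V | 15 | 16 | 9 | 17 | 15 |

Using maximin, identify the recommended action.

Row minima: I=14, II=12, III=12, IV=12, V=9
Best worst-case = 14 → I.

I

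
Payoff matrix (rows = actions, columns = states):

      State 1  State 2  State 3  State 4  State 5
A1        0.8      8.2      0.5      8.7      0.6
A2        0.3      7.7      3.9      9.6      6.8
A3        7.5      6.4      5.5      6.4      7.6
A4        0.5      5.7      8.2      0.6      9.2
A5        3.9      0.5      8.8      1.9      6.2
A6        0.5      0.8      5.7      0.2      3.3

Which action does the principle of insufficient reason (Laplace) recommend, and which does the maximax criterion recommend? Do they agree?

laplace → A3; maximax → A2 (disagree)

Row averages: A1=3.76, A2=5.66, A3=6.68, A4=4.84, A5=4.26, A6=2.1
Highest average = 6.68 → A3.
Row maxima: A1=8.7, A2=9.6, A3=7.6, A4=9.2, A5=8.8, A6=5.7
Best best-case = 9.6 → A2.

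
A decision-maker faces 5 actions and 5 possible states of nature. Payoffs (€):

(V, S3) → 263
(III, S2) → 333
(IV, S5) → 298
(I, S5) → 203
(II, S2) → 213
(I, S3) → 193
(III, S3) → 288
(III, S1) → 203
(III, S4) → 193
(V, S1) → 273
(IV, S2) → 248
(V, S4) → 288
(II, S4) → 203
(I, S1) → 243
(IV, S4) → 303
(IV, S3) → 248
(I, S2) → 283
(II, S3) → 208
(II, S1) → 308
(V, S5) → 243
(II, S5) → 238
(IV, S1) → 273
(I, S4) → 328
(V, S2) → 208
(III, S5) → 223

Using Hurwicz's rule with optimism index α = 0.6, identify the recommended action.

IV

I: 0.6·328 + 0.4·193 = 274
II: 0.6·308 + 0.4·203 = 266
III: 0.6·333 + 0.4·193 = 277
IV: 0.6·303 + 0.4·248 = 281
V: 0.6·288 + 0.4·208 = 256
Highest Hurwicz score = 281 → IV.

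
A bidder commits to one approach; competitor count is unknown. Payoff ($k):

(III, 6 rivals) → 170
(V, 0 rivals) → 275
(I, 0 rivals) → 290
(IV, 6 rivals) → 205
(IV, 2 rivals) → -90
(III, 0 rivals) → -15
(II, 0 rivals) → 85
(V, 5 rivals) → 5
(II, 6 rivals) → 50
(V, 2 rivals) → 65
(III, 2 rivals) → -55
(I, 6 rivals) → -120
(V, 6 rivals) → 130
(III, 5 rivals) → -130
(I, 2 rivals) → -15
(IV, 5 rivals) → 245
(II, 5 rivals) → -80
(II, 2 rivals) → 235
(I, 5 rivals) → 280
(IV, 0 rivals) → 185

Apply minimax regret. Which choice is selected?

V

Column bests: 0 rivals=290, 2 rivals=235, 5 rivals=280, 6 rivals=205.
I regrets: 0, 250, 0, 325 → max 325
II regrets: 205, 0, 360, 155 → max 360
III regrets: 305, 290, 410, 35 → max 410
IV regrets: 105, 325, 35, 0 → max 325
V regrets: 15, 170, 275, 75 → max 275
Smallest max regret = 275 → V.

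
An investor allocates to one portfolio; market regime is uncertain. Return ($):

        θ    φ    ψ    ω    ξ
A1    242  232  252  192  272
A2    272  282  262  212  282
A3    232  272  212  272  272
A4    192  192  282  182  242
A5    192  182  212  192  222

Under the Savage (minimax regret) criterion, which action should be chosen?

Column bests: θ=272, φ=282, ψ=282, ω=272, ξ=282.
A1 regrets: 30, 50, 30, 80, 10 → max 80
A2 regrets: 0, 0, 20, 60, 0 → max 60
A3 regrets: 40, 10, 70, 0, 10 → max 70
A4 regrets: 80, 90, 0, 90, 40 → max 90
A5 regrets: 80, 100, 70, 80, 60 → max 100
Smallest max regret = 60 → A2.

A2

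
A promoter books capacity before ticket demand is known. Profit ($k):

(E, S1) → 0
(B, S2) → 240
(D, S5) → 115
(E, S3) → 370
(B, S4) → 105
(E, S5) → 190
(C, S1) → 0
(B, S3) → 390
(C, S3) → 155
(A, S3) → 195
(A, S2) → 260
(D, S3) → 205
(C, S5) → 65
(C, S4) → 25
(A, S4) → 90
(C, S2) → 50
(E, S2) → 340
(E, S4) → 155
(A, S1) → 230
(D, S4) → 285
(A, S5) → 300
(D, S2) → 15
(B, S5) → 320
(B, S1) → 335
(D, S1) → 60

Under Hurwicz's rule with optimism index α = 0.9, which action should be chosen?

A: 0.9·300 + 0.1·90 = 279
B: 0.9·390 + 0.1·105 = 361.5
C: 0.9·155 + 0.1·0 = 139.5
D: 0.9·285 + 0.1·15 = 258
E: 0.9·370 + 0.1·0 = 333
Highest Hurwicz score = 361.5 → B.

B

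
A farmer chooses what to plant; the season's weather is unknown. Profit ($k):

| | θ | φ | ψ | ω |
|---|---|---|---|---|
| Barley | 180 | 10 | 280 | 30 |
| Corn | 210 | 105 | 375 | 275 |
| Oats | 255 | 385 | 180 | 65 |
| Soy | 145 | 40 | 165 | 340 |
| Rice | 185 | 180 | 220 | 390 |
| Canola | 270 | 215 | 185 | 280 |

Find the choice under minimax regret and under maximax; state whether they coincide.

minimax regret → Canola; maximax → Rice (disagree)

Column bests: θ=270, φ=385, ψ=375, ω=390.
Barley regrets: 90, 375, 95, 360 → max 375
Corn regrets: 60, 280, 0, 115 → max 280
Oats regrets: 15, 0, 195, 325 → max 325
Soy regrets: 125, 345, 210, 50 → max 345
Rice regrets: 85, 205, 155, 0 → max 205
Canola regrets: 0, 170, 190, 110 → max 190
Smallest max regret = 190 → Canola.
Row maxima: Barley=280, Corn=375, Oats=385, Soy=340, Rice=390, Canola=280
Best best-case = 390 → Rice.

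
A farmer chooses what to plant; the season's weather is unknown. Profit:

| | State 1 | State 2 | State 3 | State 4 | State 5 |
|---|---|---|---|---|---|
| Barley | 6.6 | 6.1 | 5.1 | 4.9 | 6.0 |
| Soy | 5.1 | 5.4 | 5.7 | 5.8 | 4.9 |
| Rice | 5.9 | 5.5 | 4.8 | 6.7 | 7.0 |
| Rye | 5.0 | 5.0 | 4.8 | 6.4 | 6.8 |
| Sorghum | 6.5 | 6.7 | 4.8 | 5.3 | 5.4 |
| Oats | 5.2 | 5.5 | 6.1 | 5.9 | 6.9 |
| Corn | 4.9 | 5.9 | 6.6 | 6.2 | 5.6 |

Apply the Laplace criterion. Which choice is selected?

Row averages: Barley=5.74, Soy=5.38, Rice=5.98, Rye=5.6, Sorghum=5.74, Oats=5.92, Corn=5.84
Highest average = 5.98 → Rice.

Rice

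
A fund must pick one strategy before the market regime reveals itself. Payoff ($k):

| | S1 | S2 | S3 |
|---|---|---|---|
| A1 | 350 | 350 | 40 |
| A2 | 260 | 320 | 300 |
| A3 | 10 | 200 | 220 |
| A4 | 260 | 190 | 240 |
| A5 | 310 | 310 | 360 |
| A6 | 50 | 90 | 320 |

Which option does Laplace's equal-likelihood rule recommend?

A5

Row averages: A1=740/3, A2=880/3, A3=430/3, A4=230, A5=980/3, A6=460/3
Highest average = 980/3 → A5.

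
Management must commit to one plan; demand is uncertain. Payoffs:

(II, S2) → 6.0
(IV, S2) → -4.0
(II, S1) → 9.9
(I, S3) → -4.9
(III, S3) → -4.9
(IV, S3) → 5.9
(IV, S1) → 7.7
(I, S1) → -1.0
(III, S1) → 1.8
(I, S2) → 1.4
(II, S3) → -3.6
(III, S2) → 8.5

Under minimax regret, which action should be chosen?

Column bests: S1=9.9, S2=8.5, S3=5.9.
I regrets: 10.9, 7.1, 10.8 → max 10.9
II regrets: 0.0, 2.5, 9.5 → max 9.5
III regrets: 8.1, 0.0, 10.8 → max 10.8
IV regrets: 2.2, 12.5, 0.0 → max 12.5
Smallest max regret = 9.5 → II.

II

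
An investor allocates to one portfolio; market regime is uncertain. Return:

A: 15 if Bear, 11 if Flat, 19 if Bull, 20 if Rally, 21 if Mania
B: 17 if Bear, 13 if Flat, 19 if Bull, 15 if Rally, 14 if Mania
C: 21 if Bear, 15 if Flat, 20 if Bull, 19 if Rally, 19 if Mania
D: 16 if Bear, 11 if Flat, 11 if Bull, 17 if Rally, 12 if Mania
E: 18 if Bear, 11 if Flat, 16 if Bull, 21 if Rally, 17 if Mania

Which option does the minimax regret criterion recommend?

C

Column bests: Bear=21, Flat=15, Bull=20, Rally=21, Mania=21.
A regrets: 6, 4, 1, 1, 0 → max 6
B regrets: 4, 2, 1, 6, 7 → max 7
C regrets: 0, 0, 0, 2, 2 → max 2
D regrets: 5, 4, 9, 4, 9 → max 9
E regrets: 3, 4, 4, 0, 4 → max 4
Smallest max regret = 2 → C.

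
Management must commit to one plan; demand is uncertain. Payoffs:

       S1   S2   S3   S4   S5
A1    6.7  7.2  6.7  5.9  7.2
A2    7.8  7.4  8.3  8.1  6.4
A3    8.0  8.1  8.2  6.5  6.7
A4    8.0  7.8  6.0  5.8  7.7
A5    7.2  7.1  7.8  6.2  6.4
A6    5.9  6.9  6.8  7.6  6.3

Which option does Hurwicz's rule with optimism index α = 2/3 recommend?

A2

A1: 2/3·7.2 + 1/3·5.9 = 203/30
A2: 2/3·8.3 + 1/3·6.4 = 23/3
A3: 2/3·8.2 + 1/3·6.5 = 229/30
A4: 2/3·8.0 + 1/3·5.8 = 109/15
A5: 2/3·7.8 + 1/3·6.2 = 109/15
A6: 2/3·7.6 + 1/3·5.9 = 211/30
Highest Hurwicz score = 23/3 → A2.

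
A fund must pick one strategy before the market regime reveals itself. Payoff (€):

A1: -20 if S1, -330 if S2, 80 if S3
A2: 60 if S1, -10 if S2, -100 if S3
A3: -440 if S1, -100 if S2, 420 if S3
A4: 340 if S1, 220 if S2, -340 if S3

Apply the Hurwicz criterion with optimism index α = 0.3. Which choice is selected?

A2

A1: 0.3·80 + 0.7·(-330) = -207
A2: 0.3·60 + 0.7·(-100) = -52
A3: 0.3·420 + 0.7·(-440) = -182
A4: 0.3·340 + 0.7·(-340) = -136
Highest Hurwicz score = -52 → A2.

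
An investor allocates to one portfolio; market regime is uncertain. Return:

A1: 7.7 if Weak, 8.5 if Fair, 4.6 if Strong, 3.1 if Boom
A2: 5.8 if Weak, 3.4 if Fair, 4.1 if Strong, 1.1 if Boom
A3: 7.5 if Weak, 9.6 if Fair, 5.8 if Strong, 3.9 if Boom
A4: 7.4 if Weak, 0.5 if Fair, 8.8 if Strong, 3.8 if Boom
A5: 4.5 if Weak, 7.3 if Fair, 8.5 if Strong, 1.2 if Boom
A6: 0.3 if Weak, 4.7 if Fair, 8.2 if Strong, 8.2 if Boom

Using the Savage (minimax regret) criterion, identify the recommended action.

Column bests: Weak=7.7, Fair=9.6, Strong=8.8, Boom=8.2.
A1 regrets: 0.0, 1.1, 4.2, 5.1 → max 5.1
A2 regrets: 1.9, 6.2, 4.7, 7.1 → max 7.1
A3 regrets: 0.2, 0.0, 3.0, 4.3 → max 4.3
A4 regrets: 0.3, 9.1, 0.0, 4.4 → max 9.1
A5 regrets: 3.2, 2.3, 0.3, 7.0 → max 7.0
A6 regrets: 7.4, 4.9, 0.6, 0.0 → max 7.4
Smallest max regret = 4.3 → A3.

A3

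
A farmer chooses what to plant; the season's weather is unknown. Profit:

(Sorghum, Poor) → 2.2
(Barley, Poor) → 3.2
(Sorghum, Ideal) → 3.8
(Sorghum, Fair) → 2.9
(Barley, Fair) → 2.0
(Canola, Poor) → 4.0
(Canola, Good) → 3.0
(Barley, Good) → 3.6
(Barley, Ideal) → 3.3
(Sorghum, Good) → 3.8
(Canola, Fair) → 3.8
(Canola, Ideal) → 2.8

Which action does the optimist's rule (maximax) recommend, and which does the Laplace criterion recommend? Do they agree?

Row maxima: Canola=4.0, Sorghum=3.8, Barley=3.6
Best best-case = 4.0 → Canola.
Row averages: Canola=3.4, Sorghum=3.175, Barley=3.025
Highest average = 3.4 → Canola.

maximax → Canola; laplace → Canola (agree)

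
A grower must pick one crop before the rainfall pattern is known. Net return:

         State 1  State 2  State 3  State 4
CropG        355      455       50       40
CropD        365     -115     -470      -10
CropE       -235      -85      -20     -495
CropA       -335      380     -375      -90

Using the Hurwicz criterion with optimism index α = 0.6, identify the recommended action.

CropG: 0.6·455 + 0.4·40 = 289
CropD: 0.6·365 + 0.4·(-470) = 31
CropE: 0.6·(-20) + 0.4·(-495) = -210
CropA: 0.6·380 + 0.4·(-375) = 78
Highest Hurwicz score = 289 → CropG.

CropG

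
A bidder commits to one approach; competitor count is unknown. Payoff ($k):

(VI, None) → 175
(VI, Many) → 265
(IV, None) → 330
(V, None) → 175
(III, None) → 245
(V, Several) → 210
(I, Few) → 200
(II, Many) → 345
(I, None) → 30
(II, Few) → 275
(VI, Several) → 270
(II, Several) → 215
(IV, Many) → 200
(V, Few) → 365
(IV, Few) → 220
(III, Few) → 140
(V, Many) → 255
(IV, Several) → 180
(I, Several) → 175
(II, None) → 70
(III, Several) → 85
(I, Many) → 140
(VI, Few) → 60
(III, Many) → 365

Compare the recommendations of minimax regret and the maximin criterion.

Column bests: None=330, Few=365, Several=270, Many=365.
I regrets: 300, 165, 95, 225 → max 300
II regrets: 260, 90, 55, 20 → max 260
III regrets: 85, 225, 185, 0 → max 225
IV regrets: 0, 145, 90, 165 → max 165
V regrets: 155, 0, 60, 110 → max 155
VI regrets: 155, 305, 0, 100 → max 305
Smallest max regret = 155 → V.
Row minima: I=30, II=70, III=85, IV=180, V=175, VI=60
Best worst-case = 180 → IV.

minimax regret → V; maximin → IV (disagree)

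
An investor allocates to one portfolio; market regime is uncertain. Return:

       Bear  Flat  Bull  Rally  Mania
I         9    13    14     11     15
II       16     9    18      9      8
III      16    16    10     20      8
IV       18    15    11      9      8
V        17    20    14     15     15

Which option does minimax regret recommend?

Column bests: Bear=18, Flat=20, Bull=18, Rally=20, Mania=15.
I regrets: 9, 7, 4, 9, 0 → max 9
II regrets: 2, 11, 0, 11, 7 → max 11
III regrets: 2, 4, 8, 0, 7 → max 8
IV regrets: 0, 5, 7, 11, 7 → max 11
V regrets: 1, 0, 4, 5, 0 → max 5
Smallest max regret = 5 → V.

V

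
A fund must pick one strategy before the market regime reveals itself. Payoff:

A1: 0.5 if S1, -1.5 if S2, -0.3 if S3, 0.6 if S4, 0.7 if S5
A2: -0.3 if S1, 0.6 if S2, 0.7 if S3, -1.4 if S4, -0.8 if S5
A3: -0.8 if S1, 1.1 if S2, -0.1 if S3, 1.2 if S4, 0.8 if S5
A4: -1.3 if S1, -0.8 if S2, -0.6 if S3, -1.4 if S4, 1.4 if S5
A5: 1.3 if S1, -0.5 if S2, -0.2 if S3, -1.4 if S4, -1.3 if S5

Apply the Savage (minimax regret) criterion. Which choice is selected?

Column bests: S1=1.3, S2=1.1, S3=0.7, S4=1.2, S5=1.4.
A1 regrets: 0.8, 2.6, 1.0, 0.6, 0.7 → max 2.6
A2 regrets: 1.6, 0.5, 0.0, 2.6, 2.2 → max 2.6
A3 regrets: 2.1, 0.0, 0.8, 0.0, 0.6 → max 2.1
A4 regrets: 2.6, 1.9, 1.3, 2.6, 0.0 → max 2.6
A5 regrets: 0.0, 1.6, 0.9, 2.6, 2.7 → max 2.7
Smallest max regret = 2.1 → A3.

A3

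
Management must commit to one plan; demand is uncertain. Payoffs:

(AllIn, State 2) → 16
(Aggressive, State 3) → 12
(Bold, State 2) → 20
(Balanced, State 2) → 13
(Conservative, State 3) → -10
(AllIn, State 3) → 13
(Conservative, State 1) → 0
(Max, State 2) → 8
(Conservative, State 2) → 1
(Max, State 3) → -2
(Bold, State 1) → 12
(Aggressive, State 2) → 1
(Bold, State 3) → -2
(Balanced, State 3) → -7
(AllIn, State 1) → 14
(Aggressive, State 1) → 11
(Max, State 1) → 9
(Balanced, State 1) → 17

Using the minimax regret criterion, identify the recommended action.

AllIn

Column bests: State 1=17, State 2=20, State 3=13.
Conservative regrets: 17, 19, 23 → max 23
Balanced regrets: 0, 7, 20 → max 20
Aggressive regrets: 6, 19, 1 → max 19
Bold regrets: 5, 0, 15 → max 15
AllIn regrets: 3, 4, 0 → max 4
Max regrets: 8, 12, 15 → max 15
Smallest max regret = 4 → AllIn.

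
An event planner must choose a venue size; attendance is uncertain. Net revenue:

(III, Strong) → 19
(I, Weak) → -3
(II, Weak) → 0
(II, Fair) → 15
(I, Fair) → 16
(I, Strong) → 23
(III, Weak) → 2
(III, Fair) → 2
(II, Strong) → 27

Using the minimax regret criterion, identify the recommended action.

II

Column bests: Weak=2, Fair=16, Strong=27.
I regrets: 5, 0, 4 → max 5
II regrets: 2, 1, 0 → max 2
III regrets: 0, 14, 8 → max 14
Smallest max regret = 2 → II.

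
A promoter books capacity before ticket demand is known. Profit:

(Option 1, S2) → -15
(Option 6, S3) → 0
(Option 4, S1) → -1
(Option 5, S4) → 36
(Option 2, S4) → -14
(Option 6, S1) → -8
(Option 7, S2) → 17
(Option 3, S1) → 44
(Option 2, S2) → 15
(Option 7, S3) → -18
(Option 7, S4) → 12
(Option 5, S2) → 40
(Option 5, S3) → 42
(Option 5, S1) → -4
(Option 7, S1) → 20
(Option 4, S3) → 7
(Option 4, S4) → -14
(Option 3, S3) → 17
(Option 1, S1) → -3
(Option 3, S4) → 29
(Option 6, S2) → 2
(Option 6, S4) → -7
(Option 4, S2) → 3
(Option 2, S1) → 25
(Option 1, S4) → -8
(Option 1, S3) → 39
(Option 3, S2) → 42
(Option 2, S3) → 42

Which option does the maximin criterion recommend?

Option 3

Row minima: Option 1=-15, Option 2=-14, Option 3=17, Option 4=-14, Option 5=-4, Option 6=-8, Option 7=-18
Best worst-case = 17 → Option 3.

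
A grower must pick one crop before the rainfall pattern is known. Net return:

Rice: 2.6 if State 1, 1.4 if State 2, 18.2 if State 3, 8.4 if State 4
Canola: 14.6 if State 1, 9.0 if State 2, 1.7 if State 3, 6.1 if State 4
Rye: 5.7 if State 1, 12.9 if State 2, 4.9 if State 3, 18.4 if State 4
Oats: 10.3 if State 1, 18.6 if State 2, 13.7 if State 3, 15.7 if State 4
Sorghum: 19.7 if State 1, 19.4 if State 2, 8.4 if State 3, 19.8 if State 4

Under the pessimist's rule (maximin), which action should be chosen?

Row minima: Rice=1.4, Canola=1.7, Rye=4.9, Oats=10.3, Sorghum=8.4
Best worst-case = 10.3 → Oats.

Oats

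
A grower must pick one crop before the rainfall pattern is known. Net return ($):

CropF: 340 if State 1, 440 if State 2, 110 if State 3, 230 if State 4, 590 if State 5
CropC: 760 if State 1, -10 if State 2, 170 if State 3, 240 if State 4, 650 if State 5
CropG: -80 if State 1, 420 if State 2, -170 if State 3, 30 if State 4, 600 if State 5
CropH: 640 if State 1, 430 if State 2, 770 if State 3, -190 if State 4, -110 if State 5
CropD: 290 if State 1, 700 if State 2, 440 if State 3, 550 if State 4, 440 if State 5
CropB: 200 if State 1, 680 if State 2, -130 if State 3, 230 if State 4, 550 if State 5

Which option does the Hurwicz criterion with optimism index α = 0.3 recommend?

CropD

CropF: 0.3·590 + 0.7·110 = 254
CropC: 0.3·760 + 0.7·(-10) = 221
CropG: 0.3·600 + 0.7·(-170) = 61
CropH: 0.3·770 + 0.7·(-190) = 98
CropD: 0.3·700 + 0.7·290 = 413
CropB: 0.3·680 + 0.7·(-130) = 113
Highest Hurwicz score = 413 → CropD.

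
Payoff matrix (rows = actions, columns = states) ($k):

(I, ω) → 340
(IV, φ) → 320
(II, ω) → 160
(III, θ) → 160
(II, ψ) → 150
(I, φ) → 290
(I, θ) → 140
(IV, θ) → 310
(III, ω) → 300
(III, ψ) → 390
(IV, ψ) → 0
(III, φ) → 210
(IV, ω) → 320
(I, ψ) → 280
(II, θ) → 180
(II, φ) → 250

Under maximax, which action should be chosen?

Row maxima: I=340, II=250, III=390, IV=320
Best best-case = 390 → III.

III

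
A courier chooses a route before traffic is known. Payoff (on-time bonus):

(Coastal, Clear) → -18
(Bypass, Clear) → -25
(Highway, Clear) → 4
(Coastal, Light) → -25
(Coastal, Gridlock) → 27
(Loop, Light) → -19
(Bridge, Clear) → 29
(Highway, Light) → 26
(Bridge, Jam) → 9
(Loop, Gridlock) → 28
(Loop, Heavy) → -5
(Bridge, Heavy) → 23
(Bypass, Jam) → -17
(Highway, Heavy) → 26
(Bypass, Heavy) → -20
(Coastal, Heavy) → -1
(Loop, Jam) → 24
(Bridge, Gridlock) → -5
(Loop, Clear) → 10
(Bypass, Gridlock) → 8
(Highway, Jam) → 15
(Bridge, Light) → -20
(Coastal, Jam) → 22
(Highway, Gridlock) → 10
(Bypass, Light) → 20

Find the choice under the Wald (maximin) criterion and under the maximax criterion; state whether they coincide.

maximin → Highway; maximax → Bridge (disagree)

Row minima: Bridge=-20, Highway=4, Bypass=-25, Loop=-19, Coastal=-25
Best worst-case = 4 → Highway.
Row maxima: Bridge=29, Highway=26, Bypass=20, Loop=28, Coastal=27
Best best-case = 29 → Bridge.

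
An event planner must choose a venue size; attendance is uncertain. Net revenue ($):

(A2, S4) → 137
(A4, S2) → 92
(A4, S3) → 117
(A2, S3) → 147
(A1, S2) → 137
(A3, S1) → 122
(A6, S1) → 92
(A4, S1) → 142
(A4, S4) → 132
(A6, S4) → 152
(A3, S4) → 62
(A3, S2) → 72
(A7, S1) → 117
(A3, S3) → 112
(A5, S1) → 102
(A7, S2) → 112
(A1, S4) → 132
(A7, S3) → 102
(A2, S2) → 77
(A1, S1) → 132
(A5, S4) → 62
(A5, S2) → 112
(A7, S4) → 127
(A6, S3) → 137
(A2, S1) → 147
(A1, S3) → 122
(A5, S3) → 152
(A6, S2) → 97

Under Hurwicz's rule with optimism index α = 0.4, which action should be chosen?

A1

A1: 0.4·137 + 0.6·122 = 128
A2: 0.4·147 + 0.6·77 = 105
A3: 0.4·122 + 0.6·62 = 86
A4: 0.4·142 + 0.6·92 = 112
A5: 0.4·152 + 0.6·62 = 98
A6: 0.4·152 + 0.6·92 = 116
A7: 0.4·127 + 0.6·102 = 112
Highest Hurwicz score = 128 → A1.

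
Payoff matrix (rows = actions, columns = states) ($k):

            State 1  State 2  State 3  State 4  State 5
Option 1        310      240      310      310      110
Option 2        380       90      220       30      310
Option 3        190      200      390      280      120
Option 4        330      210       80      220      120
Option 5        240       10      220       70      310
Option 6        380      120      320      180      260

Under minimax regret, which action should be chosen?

Column bests: State 1=380, State 2=240, State 3=390, State 4=310, State 5=310.
Option 1 regrets: 70, 0, 80, 0, 200 → max 200
Option 2 regrets: 0, 150, 170, 280, 0 → max 280
Option 3 regrets: 190, 40, 0, 30, 190 → max 190
Option 4 regrets: 50, 30, 310, 90, 190 → max 310
Option 5 regrets: 140, 230, 170, 240, 0 → max 240
Option 6 regrets: 0, 120, 70, 130, 50 → max 130
Smallest max regret = 130 → Option 6.

Option 6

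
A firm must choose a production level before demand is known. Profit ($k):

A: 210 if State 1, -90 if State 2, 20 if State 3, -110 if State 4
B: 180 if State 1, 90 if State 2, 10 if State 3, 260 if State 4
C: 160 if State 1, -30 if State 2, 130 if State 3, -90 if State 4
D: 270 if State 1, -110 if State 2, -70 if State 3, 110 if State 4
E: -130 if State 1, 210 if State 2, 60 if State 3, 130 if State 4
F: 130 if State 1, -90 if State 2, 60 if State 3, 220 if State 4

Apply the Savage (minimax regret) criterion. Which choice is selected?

Column bests: State 1=270, State 2=210, State 3=130, State 4=260.
A regrets: 60, 300, 110, 370 → max 370
B regrets: 90, 120, 120, 0 → max 120
C regrets: 110, 240, 0, 350 → max 350
D regrets: 0, 320, 200, 150 → max 320
E regrets: 400, 0, 70, 130 → max 400
F regrets: 140, 300, 70, 40 → max 300
Smallest max regret = 120 → B.

B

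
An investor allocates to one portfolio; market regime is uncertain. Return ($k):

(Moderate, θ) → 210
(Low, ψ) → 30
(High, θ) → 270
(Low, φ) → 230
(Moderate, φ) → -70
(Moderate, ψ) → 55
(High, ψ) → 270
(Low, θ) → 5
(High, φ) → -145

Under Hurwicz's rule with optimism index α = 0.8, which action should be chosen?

Low: 0.8·230 + 0.2·5 = 185
Moderate: 0.8·210 + 0.2·(-70) = 154
High: 0.8·270 + 0.2·(-145) = 187
Highest Hurwicz score = 187 → High.

High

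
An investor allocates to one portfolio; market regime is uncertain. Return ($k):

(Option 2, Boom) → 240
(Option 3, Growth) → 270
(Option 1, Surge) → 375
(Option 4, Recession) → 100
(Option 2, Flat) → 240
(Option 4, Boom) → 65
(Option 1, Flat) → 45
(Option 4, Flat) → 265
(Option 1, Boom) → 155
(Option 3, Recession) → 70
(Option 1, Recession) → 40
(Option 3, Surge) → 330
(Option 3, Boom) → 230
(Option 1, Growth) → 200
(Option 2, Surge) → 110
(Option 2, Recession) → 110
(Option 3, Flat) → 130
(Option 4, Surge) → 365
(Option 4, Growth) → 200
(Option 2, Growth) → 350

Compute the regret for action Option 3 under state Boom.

Best payoff under Boom is 240.
Regret = 240 − 230 = 10.

10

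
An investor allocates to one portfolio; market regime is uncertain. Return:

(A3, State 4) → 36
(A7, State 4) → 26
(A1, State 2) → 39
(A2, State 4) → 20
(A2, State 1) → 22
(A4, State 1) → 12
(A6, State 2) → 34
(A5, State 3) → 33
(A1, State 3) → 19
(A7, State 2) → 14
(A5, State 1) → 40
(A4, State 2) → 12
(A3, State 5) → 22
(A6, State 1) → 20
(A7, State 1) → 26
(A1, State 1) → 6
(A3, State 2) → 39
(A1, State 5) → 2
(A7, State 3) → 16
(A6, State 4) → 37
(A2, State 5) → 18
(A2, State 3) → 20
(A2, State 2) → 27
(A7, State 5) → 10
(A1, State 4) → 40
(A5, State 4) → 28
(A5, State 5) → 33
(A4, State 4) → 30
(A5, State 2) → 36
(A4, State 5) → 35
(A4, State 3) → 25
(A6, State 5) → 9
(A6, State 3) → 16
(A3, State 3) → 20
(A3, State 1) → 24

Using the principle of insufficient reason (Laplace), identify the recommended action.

Row averages: A1=21.2, A2=21.4, A3=28.2, A4=22.8, A5=34, A6=23.2, A7=18.4
Highest average = 34 → A5.

A5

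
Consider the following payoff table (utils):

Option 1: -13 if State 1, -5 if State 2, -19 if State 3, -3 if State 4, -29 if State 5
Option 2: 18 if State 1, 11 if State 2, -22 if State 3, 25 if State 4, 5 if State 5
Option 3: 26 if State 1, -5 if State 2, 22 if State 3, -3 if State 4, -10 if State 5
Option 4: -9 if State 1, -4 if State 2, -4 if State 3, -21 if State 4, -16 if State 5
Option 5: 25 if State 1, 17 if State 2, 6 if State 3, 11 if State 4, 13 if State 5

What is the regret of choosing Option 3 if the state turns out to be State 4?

Best payoff under State 4 is 25.
Regret = 25 − (-3) = 28.

28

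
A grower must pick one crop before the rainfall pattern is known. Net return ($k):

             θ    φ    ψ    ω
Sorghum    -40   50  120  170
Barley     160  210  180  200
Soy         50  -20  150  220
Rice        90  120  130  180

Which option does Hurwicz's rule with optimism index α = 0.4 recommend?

Sorghum: 0.4·170 + 0.6·(-40) = 44
Barley: 0.4·210 + 0.6·160 = 180
Soy: 0.4·220 + 0.6·(-20) = 76
Rice: 0.4·180 + 0.6·90 = 126
Highest Hurwicz score = 180 → Barley.

Barley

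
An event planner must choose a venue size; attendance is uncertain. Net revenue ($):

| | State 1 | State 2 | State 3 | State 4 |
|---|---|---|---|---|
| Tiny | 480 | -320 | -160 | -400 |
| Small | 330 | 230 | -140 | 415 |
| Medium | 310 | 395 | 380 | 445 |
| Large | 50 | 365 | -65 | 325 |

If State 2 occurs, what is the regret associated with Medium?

0

Best payoff under State 2 is 395.
Regret = 395 − 395 = 0.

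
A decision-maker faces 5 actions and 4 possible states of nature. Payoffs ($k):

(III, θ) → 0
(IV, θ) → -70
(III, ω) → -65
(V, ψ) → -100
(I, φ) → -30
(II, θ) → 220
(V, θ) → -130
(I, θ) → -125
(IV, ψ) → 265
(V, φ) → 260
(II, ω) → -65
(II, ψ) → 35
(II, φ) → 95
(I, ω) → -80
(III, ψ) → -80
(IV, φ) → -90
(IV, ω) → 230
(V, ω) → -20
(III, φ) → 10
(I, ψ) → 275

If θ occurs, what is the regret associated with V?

Best payoff under θ is 220.
Regret = 220 − (-130) = 350.

350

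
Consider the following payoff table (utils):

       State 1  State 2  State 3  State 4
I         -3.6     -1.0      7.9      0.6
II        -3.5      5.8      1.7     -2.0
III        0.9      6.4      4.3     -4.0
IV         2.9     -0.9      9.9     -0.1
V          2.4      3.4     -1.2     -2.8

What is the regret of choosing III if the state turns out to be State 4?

4.6

Best payoff under State 4 is 0.6.
Regret = 0.6 − (-4.0) = 4.6.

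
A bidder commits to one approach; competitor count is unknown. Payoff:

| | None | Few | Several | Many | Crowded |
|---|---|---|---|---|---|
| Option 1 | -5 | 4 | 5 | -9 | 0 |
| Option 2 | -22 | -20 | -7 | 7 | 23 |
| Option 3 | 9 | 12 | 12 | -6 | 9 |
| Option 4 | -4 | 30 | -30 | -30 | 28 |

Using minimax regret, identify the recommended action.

Option 3

Column bests: None=9, Few=30, Several=12, Many=7, Crowded=28.
Option 1 regrets: 14, 26, 7, 16, 28 → max 28
Option 2 regrets: 31, 50, 19, 0, 5 → max 50
Option 3 regrets: 0, 18, 0, 13, 19 → max 19
Option 4 regrets: 13, 0, 42, 37, 0 → max 42
Smallest max regret = 19 → Option 3.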